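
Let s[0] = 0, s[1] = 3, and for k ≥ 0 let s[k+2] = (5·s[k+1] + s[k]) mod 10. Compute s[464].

5

Listing terms: s[0] = 0; s[1] = 3; s[2] = 5; s[3] = 8; s[4] = 5; s[5] = 3; s[6] = 0; s[7] = 3.
Since (s[6], s[7]) = (s[0], s[1]) = (0, 3) (two consecutive terms determine the rest), the sequence is periodic with period 6.
So s[464] = s[0 + ((464-0) mod 6)] = s[2] = 5.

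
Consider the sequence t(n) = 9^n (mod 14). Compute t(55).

9

Computing terms: t(1) = 9; t(2) = 11; t(3) = 1; t(4) = 9.
The sequence repeats with period 3.
So t(55) = t(1 + ((55-1) mod 3)) = t(1) = 9.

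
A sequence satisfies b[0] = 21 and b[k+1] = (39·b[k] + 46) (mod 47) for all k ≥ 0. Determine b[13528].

b[0] = 21,  b[1] = 19,  b[2] = 35,  b[3] = 1,  b[4] = 38,  b[5] = 24,  b[6] = 42,  b[7] = 39,  b[8] = 16,  b[9] = 12,  b[10] = 44,  b[11] = 23,  b[12] = 3,  b[13] = 22,  b[14] = 11,  b[15] = 5,  b[16] = 6,  b[17] = 45,  b[18] = 15,  b[19] = 20,  b[20] = 27,  b[21] = 18,  b[22] = 43,  b[23] = 31,  b[24] = 33,  b[25] = 17,  b[26] = 4,  b[27] = 14,  b[28] = 28,  b[29] = 10,  b[30] = 13,  b[31] = 36,  b[32] = 40,  b[33] = 8,  b[34] = 29,  b[35] = 2,  b[36] = 30,  b[37] = 41,  b[38] = 0,  b[39] = 46,  b[40] = 7,  b[41] = 37,  b[42] = 32,  b[43] = 25,  b[44] = 34,  b[45] = 9,  b[46] = 21.
Since b[46] = b[0] = 21, the sequence is periodic with period 46.
So b[13528] = b[0 + ((13528-0) mod 46)] = b[4] = 38.

38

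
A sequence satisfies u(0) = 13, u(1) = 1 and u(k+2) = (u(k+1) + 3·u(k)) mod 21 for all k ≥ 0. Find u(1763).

We have u(0) = 13, u(1) = 1, u(2) = 19, u(3) = 1, u(4) = 16, u(5) = 19, u(6) = 4, u(7) = 19, u(8) = 10, u(9) = 4, u(10) = 13, u(11) = 4, u(12) = 1, u(13) = 13, u(14) = 16, u(15) = 13, u(16) = 19, u(17) = 16, u(18) = 10, u(19) = 16, u(20) = 4, u(21) = 10, u(22) = 1, u(23) = 10, u(24) = 13, u(25) = 1.
The sequence repeats with period 24.
(1763 - 0) mod 24 = 11, so u(1763) = u(11) = 4.

4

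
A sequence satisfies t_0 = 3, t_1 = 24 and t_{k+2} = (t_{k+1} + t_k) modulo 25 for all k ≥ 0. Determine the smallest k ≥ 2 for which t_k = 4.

5

Computing terms: t_0 = 3, t_1 = 24, t_2 = 2, t_3 = 1, t_4 = 3, t_5 = 4, t_6 = 7, t_7 = 11, t_8 = 18, t_9 = 4, t_{10} = 22, t_{11} = 1, t_{12} = 23, t_{13} = 24, t_{14} = 22, t_{15} = 21, t_{16} = 18, t_{17} = 14, t_{18} = 7, t_{19} = 21, t_{20} = 3, t_{21} = 24.
The sequence repeats with period 20.
The value 4 first appears (with k ≥ 2) at t_5.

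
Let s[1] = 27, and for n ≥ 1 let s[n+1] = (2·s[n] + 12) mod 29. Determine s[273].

15

We have s[1] = 27; s[2] = 8; s[3] = 28; s[4] = 10; s[5] = 3; s[6] = 18; s[7] = 19; s[8] = 21; s[9] = 25; s[10] = 4; s[11] = 20; s[12] = 23; s[13] = 0; s[14] = 12; s[15] = 7; s[16] = 26; s[17] = 6; s[18] = 24; s[19] = 2; s[20] = 16; s[21] = 15; s[22] = 13; s[23] = 9; s[24] = 1; s[25] = 14; s[26] = 11; s[27] = 5; s[28] = 22; s[29] = 27.
Since s[29] = s[1] = 27, the sequence is periodic with period 28.
(273 - 1) mod 28 = 20, so s[273] = s[21] = 15.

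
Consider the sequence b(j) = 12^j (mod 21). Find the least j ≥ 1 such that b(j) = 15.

Computing terms: b(0) = 1,  b(1) = 12,  b(2) = 18,  b(3) = 6,  b(4) = 9,  b(5) = 3,  b(6) = 15,  b(7) = 12.
Since b(7) = b(1) = 12, the sequence is eventually periodic: after a pre-period of length 1 it cycles with period 6.
The value 15 first appears (with j ≥ 1) at b(6).

6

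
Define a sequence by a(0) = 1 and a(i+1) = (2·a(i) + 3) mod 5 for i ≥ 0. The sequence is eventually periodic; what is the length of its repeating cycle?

a(0) = 1; a(1) = 0; a(2) = 3; a(3) = 4; a(4) = 1.
The sequence repeats with period 4.

4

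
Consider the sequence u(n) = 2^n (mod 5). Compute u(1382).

We have u(0) = 1; u(1) = 2; u(2) = 4; u(3) = 3; u(4) = 1.
Since u(4) = u(0) = 1, the sequence is periodic with period 4.
(1382 - 0) mod 4 = 2, so u(1382) = u(2) = 4.

4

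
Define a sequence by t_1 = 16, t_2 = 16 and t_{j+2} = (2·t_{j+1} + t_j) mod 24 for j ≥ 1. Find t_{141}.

Listing terms: t_1 = 16; t_2 = 16; t_3 = 0; t_4 = 16; t_5 = 8; t_6 = 8; t_7 = 0; t_8 = 8; t_9 = 16; t_{10} = 16.
Since (t_9, t_{10}) = (t_1, t_2) = (16, 16) (two consecutive terms determine the rest), the sequence is periodic with period 8.
So t_{141} = t_{1 + ((141-1) mod 8)} = t_5 = 8.

8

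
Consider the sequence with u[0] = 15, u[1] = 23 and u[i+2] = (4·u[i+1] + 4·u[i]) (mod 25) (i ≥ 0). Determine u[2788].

Listing terms: u[0] = 15,  u[1] = 23,  u[2] = 2,  u[3] = 0,  u[4] = 8,  u[5] = 7,  u[6] = 10,  u[7] = 18,  u[8] = 12,  u[9] = 20,  u[10] = 3,  u[11] = 17,  u[12] = 5,  u[13] = 13,  u[14] = 22,  u[15] = 15,  u[16] = 23.
The sequence repeats with period 15.
So u[2788] = u[0 + ((2788-0) mod 15)] = u[13] = 13.

13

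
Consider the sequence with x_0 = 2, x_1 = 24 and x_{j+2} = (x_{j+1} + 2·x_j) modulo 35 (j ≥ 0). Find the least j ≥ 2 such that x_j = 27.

4

Listing terms: x_0 = 2,  x_1 = 24,  x_2 = 28,  x_3 = 6,  x_4 = 27,  x_5 = 4,  x_6 = 23,  x_7 = 31,  x_8 = 7,  x_9 = 34,  x_{10} = 13,  x_{11} = 11,  x_{12} = 2,  x_{13} = 24.
The sequence repeats with period 12.
The value 27 first appears (with j ≥ 2) at x_4.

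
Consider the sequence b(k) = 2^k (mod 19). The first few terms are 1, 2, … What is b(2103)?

We have b(0) = 1, b(1) = 2, b(2) = 4, b(3) = 8, b(4) = 16, b(5) = 13, b(6) = 7, b(7) = 14, b(8) = 9, b(9) = 18, b(10) = 17, b(11) = 15, b(12) = 11, b(13) = 3, b(14) = 6, b(15) = 12, b(16) = 5, b(17) = 10, b(18) = 1.
Since b(18) = b(0) = 1, the sequence is periodic with period 18.
(2103 - 0) mod 18 = 15, so b(2103) = b(15) = 12.

12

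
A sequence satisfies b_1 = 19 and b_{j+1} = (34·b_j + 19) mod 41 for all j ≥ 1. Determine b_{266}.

14

b_1 = 19; b_2 = 9; b_3 = 38; b_4 = 40; b_5 = 26; b_6 = 1; b_7 = 12; b_8 = 17; b_9 = 23; b_{10} = 22; b_{11} = 29; b_{12} = 21; b_{13} = 36; b_{14} = 13; b_{15} = 10; b_{16} = 31; b_{17} = 7; b_{18} = 11; b_{19} = 24; b_{20} = 15; b_{21} = 37; b_{22} = 6; b_{23} = 18; b_{24} = 16; b_{25} = 30; b_{26} = 14; b_{27} = 3; b_{28} = 39; b_{29} = 33; b_{30} = 34; b_{31} = 27; b_{32} = 35; b_{33} = 20; b_{34} = 2; b_{35} = 5; b_{36} = 25; b_{37} = 8; b_{38} = 4; b_{39} = 32; b_{40} = 0; b_{41} = 19.
The sequence repeats with period 40.
So b_{266} = b_{1 + ((266-1) mod 40)} = b_{26} = 14.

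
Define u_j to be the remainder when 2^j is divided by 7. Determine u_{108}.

1

Computing terms: u_1 = 2, u_2 = 4, u_3 = 1, u_4 = 2.
Since u_4 = u_1 = 2, the sequence is periodic with period 3.
(108 - 1) mod 3 = 2, so u_{108} = u_3 = 1.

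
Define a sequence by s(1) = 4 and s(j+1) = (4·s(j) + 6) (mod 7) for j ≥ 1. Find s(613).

4

Listing terms: s(1) = 4, s(2) = 1, s(3) = 3, s(4) = 4.
Since s(4) = s(1) = 4, the sequence is periodic with period 3.
(613 - 1) mod 3 = 0, so s(613) = s(1) = 4.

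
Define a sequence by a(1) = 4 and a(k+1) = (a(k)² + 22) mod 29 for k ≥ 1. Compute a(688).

Listing terms: a(1) = 4; a(2) = 9; a(3) = 16; a(4) = 17; a(5) = 21; a(6) = 28; a(7) = 23; a(8) = 0; a(9) = 22; a(10) = 13; a(11) = 17.
Since a(11) = a(4) = 17, the sequence is eventually periodic: after a pre-period of length 3 it cycles with period 7.
For k ≥ 4, a(k) depends only on (k - 4) mod 7. (688 - 4) mod 7 = 5, so a(688) = a(9) = 22.

22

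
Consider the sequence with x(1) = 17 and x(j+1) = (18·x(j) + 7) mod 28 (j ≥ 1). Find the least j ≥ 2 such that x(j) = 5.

We have x(1) = 17, x(2) = 5, x(3) = 13, x(4) = 17.
Since x(4) = x(1) = 17, the sequence is periodic with period 3.
The value 5 first appears (with j ≥ 2) at x(2).

2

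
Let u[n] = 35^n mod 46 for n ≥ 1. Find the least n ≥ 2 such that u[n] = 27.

9

Computing terms: u[1] = 35, u[2] = 29, u[3] = 3, u[4] = 13, u[5] = 41, u[6] = 9, u[7] = 39, u[8] = 31, u[9] = 27, u[10] = 25, u[11] = 1, u[12] = 35.
Since u[12] = u[1] = 35, the sequence is periodic with period 11.
The value 27 first appears (with n ≥ 2) at u[9].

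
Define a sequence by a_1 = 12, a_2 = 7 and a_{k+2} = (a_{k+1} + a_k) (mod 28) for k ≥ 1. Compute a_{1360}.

2

a_1 = 12; a_2 = 7; a_3 = 19; a_4 = 26; a_5 = 17; a_6 = 15; a_7 = 4; a_8 = 19; a_9 = 23; a_{10} = 14; a_{11} = 9; a_{12} = 23; a_{13} = 4; a_{14} = 27; a_{15} = 3; a_{16} = 2; a_{17} = 5; a_{18} = 7; a_{19} = 12; a_{20} = 19; a_{21} = 3; a_{22} = 22; a_{23} = 25; a_{24} = 19; a_{25} = 16; a_{26} = 7; a_{27} = 23; a_{28} = 2; a_{29} = 25; a_{30} = 27; a_{31} = 24; a_{32} = 23; a_{33} = 19; a_{34} = 14; a_{35} = 5; a_{36} = 19; a_{37} = 24; a_{38} = 15; a_{39} = 11; a_{40} = 26; a_{41} = 9; a_{42} = 7; a_{43} = 16; a_{44} = 23; a_{45} = 11; a_{46} = 6; a_{47} = 17; a_{48} = 23; a_{49} = 12; a_{50} = 7.
Since (a_{49}, a_{50}) = (a_1, a_2) = (12, 7) (two consecutive terms determine the rest), the sequence is periodic with period 48.
(1360 - 1) mod 48 = 15, so a_{1360} = a_{16} = 2.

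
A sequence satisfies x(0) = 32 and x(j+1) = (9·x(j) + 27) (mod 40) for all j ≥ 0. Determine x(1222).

2

Computing terms: x(0) = 32; x(1) = 35; x(2) = 22; x(3) = 25; x(4) = 12; x(5) = 15; x(6) = 2; x(7) = 5; x(8) = 32.
Since x(8) = x(0) = 32, the sequence is periodic with period 8.
So x(1222) = x(0 + ((1222-0) mod 8)) = x(6) = 2.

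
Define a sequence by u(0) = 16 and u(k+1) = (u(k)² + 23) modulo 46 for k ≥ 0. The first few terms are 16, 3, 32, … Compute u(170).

16

We have u(0) = 16,  u(1) = 3,  u(2) = 32,  u(3) = 35,  u(4) = 6,  u(5) = 13,  u(6) = 8,  u(7) = 41,  u(8) = 2,  u(9) = 27,  u(10) = 16.
Since u(10) = u(0) = 16, the sequence is periodic with period 10.
So u(170) = u(0 + ((170-0) mod 10)) = u(0) = 16.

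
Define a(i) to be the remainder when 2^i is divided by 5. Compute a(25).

We have a(1) = 2; a(2) = 4; a(3) = 3; a(4) = 1; a(5) = 2.
Since a(5) = a(1) = 2, the sequence is periodic with period 4.
So a(25) = a(1 + ((25-1) mod 4)) = a(1) = 2.

2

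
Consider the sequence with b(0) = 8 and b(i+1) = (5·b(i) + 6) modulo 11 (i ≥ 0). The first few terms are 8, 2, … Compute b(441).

Computing terms: b(0) = 8,  b(1) = 2,  b(2) = 5,  b(3) = 9,  b(4) = 7,  b(5) = 8.
The sequence repeats with period 5.
(441 - 0) mod 5 = 1, so b(441) = b(1) = 2.

2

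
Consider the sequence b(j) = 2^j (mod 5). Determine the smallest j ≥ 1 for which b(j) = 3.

We have b(0) = 1,  b(1) = 2,  b(2) = 4,  b(3) = 3,  b(4) = 1.
The sequence repeats with period 4.
The value 3 first appears (with j ≥ 1) at b(3).

3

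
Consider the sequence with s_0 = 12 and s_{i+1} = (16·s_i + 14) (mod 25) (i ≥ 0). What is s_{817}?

s_0 = 12; s_1 = 6; s_2 = 10; s_3 = 24; s_4 = 23; s_5 = 7; s_6 = 1; s_7 = 5; s_8 = 19; s_9 = 18; s_{10} = 2; s_{11} = 21; s_{12} = 0; s_{13} = 14; s_{14} = 13; s_{15} = 22; s_{16} = 16; s_{17} = 20; s_{18} = 9; s_{19} = 8; s_{20} = 17; s_{21} = 11; s_{22} = 15; s_{23} = 4; s_{24} = 3; s_{25} = 12.
Since s_{25} = s_0 = 12, the sequence is periodic with period 25.
So s_{817} = s_{0 + ((817-0) mod 25)} = s_{17} = 20.

20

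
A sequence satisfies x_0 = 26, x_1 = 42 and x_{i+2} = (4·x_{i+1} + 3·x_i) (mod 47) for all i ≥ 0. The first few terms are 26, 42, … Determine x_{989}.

31

Listing terms: x_0 = 26, x_1 = 42, x_2 = 11, x_3 = 29, x_4 = 8, x_5 = 25, x_6 = 30, x_7 = 7, x_8 = 24, x_9 = 23, x_{10} = 23, x_{11} = 20, x_{12} = 8, x_{13} = 45, x_{14} = 16, x_{15} = 11, x_{16} = 45, x_{17} = 25, x_{18} = 0, x_{19} = 28, x_{20} = 18, x_{21} = 15, x_{22} = 20, x_{23} = 31, x_{24} = 43, x_{25} = 30, x_{26} = 14, x_{27} = 5, x_{28} = 15, x_{29} = 28, x_{30} = 16, x_{31} = 7, x_{32} = 29, x_{33} = 43, x_{34} = 24, x_{35} = 37, x_{36} = 32, x_{37} = 4, x_{38} = 18, x_{39} = 37, x_{40} = 14, x_{41} = 26, x_{42} = 5, x_{43} = 4, x_{44} = 31, x_{45} = 42, x_{46} = 26, x_{47} = 42.
Since (x_{46}, x_{47}) = (x_0, x_1) = (26, 42) (two consecutive terms determine the rest), the sequence is periodic with period 46.
(989 - 0) mod 46 = 23, so x_{989} = x_{23} = 31.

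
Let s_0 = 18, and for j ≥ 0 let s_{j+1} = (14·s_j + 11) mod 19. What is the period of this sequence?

We have s_0 = 18; s_1 = 16; s_2 = 7; s_3 = 14; s_4 = 17; s_5 = 2; s_6 = 1; s_7 = 6; s_8 = 0; s_9 = 11; s_{10} = 13; s_{11} = 3; s_{12} = 15; s_{13} = 12; s_{14} = 8; s_{15} = 9; s_{16} = 4; s_{17} = 10; s_{18} = 18.
Since s_{18} = s_0 = 18, the sequence is periodic with period 18.

18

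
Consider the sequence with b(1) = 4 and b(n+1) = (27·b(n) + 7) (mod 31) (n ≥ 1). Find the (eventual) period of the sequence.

10

Computing terms: b(1) = 4, b(2) = 22, b(3) = 12, b(4) = 21, b(5) = 16, b(6) = 5, b(7) = 18, b(8) = 28, b(9) = 19, b(10) = 24, b(11) = 4.
Since b(11) = b(1) = 4, the sequence is periodic with period 10.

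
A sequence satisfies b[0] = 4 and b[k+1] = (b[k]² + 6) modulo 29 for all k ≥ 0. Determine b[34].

We have b[0] = 4; b[1] = 22; b[2] = 26; b[3] = 15; b[4] = 28; b[5] = 7; b[6] = 26.
Since b[6] = b[2] = 26, the sequence is eventually periodic: after a pre-period of length 2 it cycles with period 4.
For k ≥ 2, b[k] depends only on (k - 2) mod 4. (34 - 2) mod 4 = 0, so b[34] = b[2] = 26.

26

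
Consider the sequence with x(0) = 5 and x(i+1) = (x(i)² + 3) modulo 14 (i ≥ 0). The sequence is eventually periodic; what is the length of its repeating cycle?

We have x(0) = 5,  x(1) = 0,  x(2) = 3,  x(3) = 12,  x(4) = 7,  x(5) = 10,  x(6) = 5.
Since x(6) = x(0) = 5, the sequence is periodic with period 6.

6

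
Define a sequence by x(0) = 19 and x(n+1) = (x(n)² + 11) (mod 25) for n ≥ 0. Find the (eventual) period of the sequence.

3

Listing terms: x(0) = 19; x(1) = 22; x(2) = 20; x(3) = 11; x(4) = 7; x(5) = 10; x(6) = 11.
Since x(6) = x(3) = 11, the sequence is eventually periodic: after a pre-period of length 3 it cycles with period 3.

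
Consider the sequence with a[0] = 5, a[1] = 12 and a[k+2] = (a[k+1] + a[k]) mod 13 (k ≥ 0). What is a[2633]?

a[0] = 5, a[1] = 12, a[2] = 4, a[3] = 3, a[4] = 7, a[5] = 10, a[6] = 4, a[7] = 1, a[8] = 5, a[9] = 6, a[10] = 11, a[11] = 4, a[12] = 2, a[13] = 6, a[14] = 8, a[15] = 1, a[16] = 9, a[17] = 10, a[18] = 6, a[19] = 3, a[20] = 9, a[21] = 12, a[22] = 8, a[23] = 7, a[24] = 2, a[25] = 9, a[26] = 11, a[27] = 7, a[28] = 5, a[29] = 12.
Since (a[28], a[29]) = (a[0], a[1]) = (5, 12) (two consecutive terms determine the rest), the sequence is periodic with period 28.
So a[2633] = a[0 + ((2633-0) mod 28)] = a[1] = 12.

12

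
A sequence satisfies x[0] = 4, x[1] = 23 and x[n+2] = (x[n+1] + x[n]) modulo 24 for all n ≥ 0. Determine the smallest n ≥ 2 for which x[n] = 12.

x[0] = 4; x[1] = 23; x[2] = 3; x[3] = 2; x[4] = 5; x[5] = 7; x[6] = 12; x[7] = 19; x[8] = 7; x[9] = 2; x[10] = 9; x[11] = 11; x[12] = 20; x[13] = 7; x[14] = 3; x[15] = 10; x[16] = 13; x[17] = 23; x[18] = 12; x[19] = 11; x[20] = 23; x[21] = 10; x[22] = 9; x[23] = 19; x[24] = 4; x[25] = 23.
Since (x[24], x[25]) = (x[0], x[1]) = (4, 23) (two consecutive terms determine the rest), the sequence is periodic with period 24.
The value 12 first appears (with n ≥ 2) at x[6].

6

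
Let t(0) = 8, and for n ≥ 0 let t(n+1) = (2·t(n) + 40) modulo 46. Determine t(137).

t(0) = 8, t(1) = 10, t(2) = 14, t(3) = 22, t(4) = 38, t(5) = 24, t(6) = 42, t(7) = 32, t(8) = 12, t(9) = 18, t(10) = 30, t(11) = 8.
Since t(11) = t(0) = 8, the sequence is periodic with period 11.
(137 - 0) mod 11 = 5, so t(137) = t(5) = 24.

24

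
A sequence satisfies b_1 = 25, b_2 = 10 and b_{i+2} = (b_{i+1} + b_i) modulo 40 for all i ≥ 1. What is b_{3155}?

0

Computing terms: b_1 = 25,  b_2 = 10,  b_3 = 35,  b_4 = 5,  b_5 = 0,  b_6 = 5,  b_7 = 5,  b_8 = 10,  b_9 = 15,  b_{10} = 25,  b_{11} = 0,  b_{12} = 25,  b_{13} = 25,  b_{14} = 10.
Since (b_{13}, b_{14}) = (b_1, b_2) = (25, 10) (two consecutive terms determine the rest), the sequence is periodic with period 12.
So b_{3155} = b_{1 + ((3155-1) mod 12)} = b_{11} = 0.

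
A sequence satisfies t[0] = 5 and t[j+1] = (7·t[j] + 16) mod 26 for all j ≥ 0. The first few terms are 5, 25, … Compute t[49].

We have t[0] = 5,  t[1] = 25,  t[2] = 9,  t[3] = 1,  t[4] = 23,  t[5] = 21,  t[6] = 7,  t[7] = 13,  t[8] = 3,  t[9] = 11,  t[10] = 15,  t[11] = 17,  t[12] = 5.
Since t[12] = t[0] = 5, the sequence is periodic with period 12.
So t[49] = t[0 + ((49-0) mod 12)] = t[1] = 25.

25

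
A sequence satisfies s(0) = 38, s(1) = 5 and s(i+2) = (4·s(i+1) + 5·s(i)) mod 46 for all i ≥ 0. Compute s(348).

Listing terms: s(0) = 38,  s(1) = 5,  s(2) = 26,  s(3) = 37,  s(4) = 2,  s(5) = 9,  s(6) = 0,  s(7) = 45,  s(8) = 42,  s(9) = 25,  s(10) = 34,  s(11) = 31,  s(12) = 18,  s(13) = 43,  s(14) = 32,  s(15) = 21,  s(16) = 14,  s(17) = 23,  s(18) = 24,  s(19) = 27,  s(20) = 44,  s(21) = 35,  s(22) = 38,  s(23) = 5.
The sequence repeats with period 22.
(348 - 0) mod 22 = 18, so s(348) = s(18) = 24.

24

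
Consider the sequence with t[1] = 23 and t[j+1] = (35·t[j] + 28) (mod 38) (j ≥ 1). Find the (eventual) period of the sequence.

Listing terms: t[1] = 23; t[2] = 35; t[3] = 37; t[4] = 31; t[5] = 11; t[6] = 33; t[7] = 5; t[8] = 13; t[9] = 27; t[10] = 23.
The sequence repeats with period 9.

9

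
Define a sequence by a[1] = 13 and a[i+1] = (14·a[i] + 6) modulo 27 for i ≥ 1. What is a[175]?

22

Listing terms: a[1] = 13,  a[2] = 26,  a[3] = 19,  a[4] = 2,  a[5] = 7,  a[6] = 23,  a[7] = 4,  a[8] = 8,  a[9] = 10,  a[10] = 11,  a[11] = 25,  a[12] = 5,  a[13] = 22,  a[14] = 17,  a[15] = 1,  a[16] = 20,  a[17] = 16,  a[18] = 14,  a[19] = 13.
The sequence repeats with period 18.
So a[175] = a[1 + ((175-1) mod 18)] = a[13] = 22.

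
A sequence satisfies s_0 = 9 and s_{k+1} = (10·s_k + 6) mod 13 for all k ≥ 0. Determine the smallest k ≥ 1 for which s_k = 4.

Listing terms: s_0 = 9,  s_1 = 5,  s_2 = 4,  s_3 = 7,  s_4 = 11,  s_5 = 12,  s_6 = 9.
Since s_6 = s_0 = 9, the sequence is periodic with period 6.
The value 4 first appears (with k ≥ 1) at s_2.

2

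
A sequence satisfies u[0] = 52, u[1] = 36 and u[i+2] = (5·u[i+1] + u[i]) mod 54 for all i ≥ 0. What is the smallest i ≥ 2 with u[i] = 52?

8

Listing terms: u[0] = 52,  u[1] = 36,  u[2] = 16,  u[3] = 8,  u[4] = 2,  u[5] = 18,  u[6] = 38,  u[7] = 46,  u[8] = 52,  u[9] = 36.
The sequence repeats with period 8.
The value 52 next appears (with i ≥ 2) at u[8].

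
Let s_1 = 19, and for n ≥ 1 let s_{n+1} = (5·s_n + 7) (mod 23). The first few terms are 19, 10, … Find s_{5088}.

5

s_1 = 19, s_2 = 10, s_3 = 11, s_4 = 16, s_5 = 18, s_6 = 5, s_7 = 9, s_8 = 6, s_9 = 14, s_{10} = 8, s_{11} = 1, s_{12} = 12, s_{13} = 21, s_{14} = 20, s_{15} = 15, s_{16} = 13, s_{17} = 3, s_{18} = 22, s_{19} = 2, s_{20} = 17, s_{21} = 0, s_{22} = 7, s_{23} = 19.
Since s_{23} = s_1 = 19, the sequence is periodic with period 22.
(5088 - 1) mod 22 = 5, so s_{5088} = s_6 = 5.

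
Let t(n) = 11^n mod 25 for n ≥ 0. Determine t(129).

16

Computing terms: t(0) = 1, t(1) = 11, t(2) = 21, t(3) = 6, t(4) = 16, t(5) = 1.
The sequence repeats with period 5.
(129 - 0) mod 5 = 4, so t(129) = t(4) = 16.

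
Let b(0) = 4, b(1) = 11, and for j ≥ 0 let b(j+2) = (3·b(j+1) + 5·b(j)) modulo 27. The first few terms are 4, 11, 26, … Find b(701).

Computing terms: b(0) = 4,  b(1) = 11,  b(2) = 26,  b(3) = 25,  b(4) = 16,  b(5) = 11,  b(6) = 5,  b(7) = 16,  b(8) = 19,  b(9) = 2,  b(10) = 20,  b(11) = 16,  b(12) = 13,  b(13) = 11,  b(14) = 17,  b(15) = 25,  b(16) = 25,  b(17) = 11,  b(18) = 23,  b(19) = 16,  b(20) = 1,  b(21) = 2,  b(22) = 11,  b(23) = 16,  b(24) = 22,  b(25) = 11,  b(26) = 8,  b(27) = 25,  b(28) = 7,  b(29) = 11,  b(30) = 14,  b(31) = 16,  b(32) = 10,  b(33) = 2,  b(34) = 2,  b(35) = 16,  b(36) = 4,  b(37) = 11.
The sequence repeats with period 36.
(701 - 0) mod 36 = 17, so b(701) = b(17) = 11.

11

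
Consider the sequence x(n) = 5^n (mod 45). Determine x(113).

x(0) = 1,  x(1) = 5,  x(2) = 25,  x(3) = 35,  x(4) = 40,  x(5) = 20,  x(6) = 10,  x(7) = 5.
Since x(7) = x(1) = 5, the sequence is eventually periodic: after a pre-period of length 1 it cycles with period 6.
For n ≥ 1, x(n) depends only on (n - 1) mod 6. (113 - 1) mod 6 = 4, so x(113) = x(5) = 20.

20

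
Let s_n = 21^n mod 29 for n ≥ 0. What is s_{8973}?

11

Listing terms: s_0 = 1,  s_1 = 21,  s_2 = 6,  s_3 = 10,  s_4 = 7,  s_5 = 2,  s_6 = 13,  s_7 = 12,  s_8 = 20,  s_9 = 14,  s_{10} = 4,  s_{11} = 26,  s_{12} = 24,  s_{13} = 11,  s_{14} = 28,  s_{15} = 8,  s_{16} = 23,  s_{17} = 19,  s_{18} = 22,  s_{19} = 27,  s_{20} = 16,  s_{21} = 17,  s_{22} = 9,  s_{23} = 15,  s_{24} = 25,  s_{25} = 3,  s_{26} = 5,  s_{27} = 18,  s_{28} = 1.
The sequence repeats with period 28.
So s_{8973} = s_{0 + ((8973-0) mod 28)} = s_{13} = 11.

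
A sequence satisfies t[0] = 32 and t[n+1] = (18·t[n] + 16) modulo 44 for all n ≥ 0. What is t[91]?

20

Listing terms: t[0] = 32, t[1] = 20, t[2] = 24, t[3] = 8, t[4] = 28, t[5] = 36, t[6] = 4, t[7] = 0, t[8] = 16, t[9] = 40, t[10] = 32.
The sequence repeats with period 10.
So t[91] = t[0 + ((91-0) mod 10)] = t[1] = 20.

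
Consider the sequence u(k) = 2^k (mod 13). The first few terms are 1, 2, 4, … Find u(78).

12

Computing terms: u(0) = 1, u(1) = 2, u(2) = 4, u(3) = 8, u(4) = 3, u(5) = 6, u(6) = 12, u(7) = 11, u(8) = 9, u(9) = 5, u(10) = 10, u(11) = 7, u(12) = 1.
Since u(12) = u(0) = 1, the sequence is periodic with period 12.
(78 - 0) mod 12 = 6, so u(78) = u(6) = 12.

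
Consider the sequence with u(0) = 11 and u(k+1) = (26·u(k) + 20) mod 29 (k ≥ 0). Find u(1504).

10

We have u(0) = 11; u(1) = 16; u(2) = 1; u(3) = 17; u(4) = 27; u(5) = 26; u(6) = 0; u(7) = 20; u(8) = 18; u(9) = 24; u(10) = 6; u(11) = 2; u(12) = 14; u(13) = 7; u(14) = 28; u(15) = 23; u(16) = 9; u(17) = 22; u(18) = 12; u(19) = 13; u(20) = 10; u(21) = 19; u(22) = 21; u(23) = 15; u(24) = 4; u(25) = 8; u(26) = 25; u(27) = 3; u(28) = 11.
The sequence repeats with period 28.
So u(1504) = u(0 + ((1504-0) mod 28)) = u(20) = 10.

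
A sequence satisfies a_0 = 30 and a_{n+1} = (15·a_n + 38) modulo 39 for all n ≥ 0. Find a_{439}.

8

We have a_0 = 30, a_1 = 20, a_2 = 26, a_3 = 38, a_4 = 23, a_5 = 32, a_6 = 11, a_7 = 8, a_8 = 2, a_9 = 29, a_{10} = 5, a_{11} = 35, a_{12} = 17, a_{13} = 20.
Since a_{13} = a_1 = 20, the sequence is eventually periodic: after a pre-period of length 1 it cycles with period 12.
For n ≥ 1, a_n depends only on (n - 1) mod 12. (439 - 1) mod 12 = 6, so a_{439} = a_7 = 8.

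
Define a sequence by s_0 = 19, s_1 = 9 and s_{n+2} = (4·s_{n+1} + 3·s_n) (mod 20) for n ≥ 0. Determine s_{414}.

We have s_0 = 19,  s_1 = 9,  s_2 = 13,  s_3 = 19,  s_4 = 15,  s_5 = 17,  s_6 = 13,  s_7 = 3,  s_8 = 11,  s_9 = 13,  s_{10} = 5,  s_{11} = 19,  s_{12} = 11,  s_{13} = 1,  s_{14} = 17,  s_{15} = 11,  s_{16} = 15,  s_{17} = 13,  s_{18} = 17,  s_{19} = 7,  s_{20} = 19,  s_{21} = 17,  s_{22} = 5,  s_{23} = 11,  s_{24} = 19,  s_{25} = 9.
The sequence repeats with period 24.
(414 - 0) mod 24 = 6, so s_{414} = s_6 = 13.

13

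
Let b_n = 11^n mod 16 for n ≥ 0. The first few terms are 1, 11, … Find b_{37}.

11

b_0 = 1,  b_1 = 11,  b_2 = 9,  b_3 = 3,  b_4 = 1.
Since b_4 = b_0 = 1, the sequence is periodic with period 4.
So b_{37} = b_{0 + ((37-0) mod 4)} = b_1 = 11.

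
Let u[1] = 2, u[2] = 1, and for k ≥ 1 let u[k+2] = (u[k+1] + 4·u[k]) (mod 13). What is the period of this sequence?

12

Computing terms: u[1] = 2; u[2] = 1; u[3] = 9; u[4] = 0; u[5] = 10; u[6] = 10; u[7] = 11; u[8] = 12; u[9] = 4; u[10] = 0; u[11] = 3; u[12] = 3; u[13] = 2; u[14] = 1.
The sequence repeats with period 12.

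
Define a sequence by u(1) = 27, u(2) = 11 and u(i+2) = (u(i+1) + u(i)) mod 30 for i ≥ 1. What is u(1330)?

11

Computing terms: u(1) = 27, u(2) = 11, u(3) = 8, u(4) = 19, u(5) = 27, u(6) = 16, u(7) = 13, u(8) = 29, u(9) = 12, u(10) = 11, u(11) = 23, u(12) = 4, u(13) = 27, u(14) = 1, u(15) = 28, u(16) = 29, u(17) = 27, u(18) = 26, u(19) = 23, u(20) = 19, u(21) = 12, u(22) = 1, u(23) = 13, u(24) = 14, u(25) = 27, u(26) = 11.
Since (u(25), u(26)) = (u(1), u(2)) = (27, 11) (two consecutive terms determine the rest), the sequence is periodic with period 24.
So u(1330) = u(1 + ((1330-1) mod 24)) = u(10) = 11.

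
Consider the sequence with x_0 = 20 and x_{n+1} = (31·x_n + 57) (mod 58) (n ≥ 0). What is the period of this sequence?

28

Listing terms: x_0 = 20, x_1 = 39, x_2 = 48, x_3 = 37, x_4 = 44, x_5 = 29, x_6 = 28, x_7 = 55, x_8 = 22, x_9 = 43, x_{10} = 56, x_{11} = 53, x_{12} = 18, x_{13} = 35, x_{14} = 40, x_{15} = 21, x_{16} = 12, x_{17} = 23, x_{18} = 16, x_{19} = 31, x_{20} = 32, x_{21} = 5, x_{22} = 38, x_{23} = 17, x_{24} = 4, x_{25} = 7, x_{26} = 42, x_{27} = 25, x_{28} = 20.
The sequence repeats with period 28.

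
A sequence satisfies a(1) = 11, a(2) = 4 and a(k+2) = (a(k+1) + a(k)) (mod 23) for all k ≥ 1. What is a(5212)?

a(1) = 11; a(2) = 4; a(3) = 15; a(4) = 19; a(5) = 11; a(6) = 7; a(7) = 18; a(8) = 2; a(9) = 20; a(10) = 22; a(11) = 19; a(12) = 18; a(13) = 14; a(14) = 9; a(15) = 0; a(16) = 9; a(17) = 9; a(18) = 18; a(19) = 4; a(20) = 22; a(21) = 3; a(22) = 2; a(23) = 5; a(24) = 7; a(25) = 12; a(26) = 19; a(27) = 8; a(28) = 4; a(29) = 12; a(30) = 16; a(31) = 5; a(32) = 21; a(33) = 3; a(34) = 1; a(35) = 4; a(36) = 5; a(37) = 9; a(38) = 14; a(39) = 0; a(40) = 14; a(41) = 14; a(42) = 5; a(43) = 19; a(44) = 1; a(45) = 20; a(46) = 21; a(47) = 18; a(48) = 16; a(49) = 11; a(50) = 4.
The sequence repeats with period 48.
(5212 - 1) mod 48 = 27, so a(5212) = a(28) = 4.

4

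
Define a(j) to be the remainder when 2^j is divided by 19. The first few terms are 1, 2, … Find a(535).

3

We have a(0) = 1,  a(1) = 2,  a(2) = 4,  a(3) = 8,  a(4) = 16,  a(5) = 13,  a(6) = 7,  a(7) = 14,  a(8) = 9,  a(9) = 18,  a(10) = 17,  a(11) = 15,  a(12) = 11,  a(13) = 3,  a(14) = 6,  a(15) = 12,  a(16) = 5,  a(17) = 10,  a(18) = 1.
The sequence repeats with period 18.
(535 - 0) mod 18 = 13, so a(535) = a(13) = 3.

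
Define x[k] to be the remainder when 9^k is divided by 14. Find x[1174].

x[1] = 9; x[2] = 11; x[3] = 1; x[4] = 9.
The sequence repeats with period 3.
(1174 - 1) mod 3 = 0, so x[1174] = x[1] = 9.

9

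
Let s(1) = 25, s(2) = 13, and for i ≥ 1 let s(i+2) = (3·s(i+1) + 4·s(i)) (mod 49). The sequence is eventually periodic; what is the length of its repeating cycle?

Listing terms: s(1) = 25,  s(2) = 13,  s(3) = 41,  s(4) = 28,  s(5) = 3,  s(6) = 23,  s(7) = 32,  s(8) = 41,  s(9) = 6,  s(10) = 35,  s(11) = 31,  s(12) = 37,  s(13) = 39,  s(14) = 20,  s(15) = 20,  s(16) = 42,  s(17) = 10,  s(18) = 2,  s(19) = 46,  s(20) = 48,  s(21) = 34,  s(22) = 0,  s(23) = 38,  s(24) = 16,  s(25) = 4,  s(26) = 27,  s(27) = 48,  s(28) = 7,  s(29) = 17,  s(30) = 30,  s(31) = 11,  s(32) = 6,  s(33) = 13,  s(34) = 14,  s(35) = 45,  s(36) = 44,  s(37) = 18,  s(38) = 34,  s(39) = 27,  s(40) = 21,  s(41) = 24,  s(42) = 9,  s(43) = 25,  s(44) = 13.
Since (s(43), s(44)) = (s(1), s(2)) = (25, 13) (two consecutive terms determine the rest), the sequence is periodic with period 42.

42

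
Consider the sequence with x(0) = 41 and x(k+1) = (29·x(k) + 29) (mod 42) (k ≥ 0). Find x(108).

Listing terms: x(0) = 41; x(1) = 0; x(2) = 29; x(3) = 30; x(4) = 17; x(5) = 18; x(6) = 5; x(7) = 6; x(8) = 35; x(9) = 36; x(10) = 23; x(11) = 24; x(12) = 11; x(13) = 12; x(14) = 41.
Since x(14) = x(0) = 41, the sequence is periodic with period 14.
So x(108) = x(0 + ((108-0) mod 14)) = x(10) = 23.

23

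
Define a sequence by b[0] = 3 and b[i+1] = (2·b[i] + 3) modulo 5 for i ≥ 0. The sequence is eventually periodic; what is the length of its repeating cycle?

4

Computing terms: b[0] = 3, b[1] = 4, b[2] = 1, b[3] = 0, b[4] = 3.
The sequence repeats with period 4.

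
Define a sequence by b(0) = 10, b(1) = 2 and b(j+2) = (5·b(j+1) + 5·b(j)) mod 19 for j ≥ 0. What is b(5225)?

Listing terms: b(0) = 10,  b(1) = 2,  b(2) = 3,  b(3) = 6,  b(4) = 7,  b(5) = 8,  b(6) = 18,  b(7) = 16,  b(8) = 18,  b(9) = 18,  b(10) = 9,  b(11) = 2,  b(12) = 17,  b(13) = 0,  b(14) = 9,  b(15) = 7,  b(16) = 4,  b(17) = 17,  b(18) = 10,  b(19) = 2.
The sequence repeats with period 18.
So b(5225) = b(0 + ((5225-0) mod 18)) = b(5) = 8.

8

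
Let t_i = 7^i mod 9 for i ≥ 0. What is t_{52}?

Computing terms: t_0 = 1,  t_1 = 7,  t_2 = 4,  t_3 = 1.
The sequence repeats with period 3.
So t_{52} = t_{0 + ((52-0) mod 3)} = t_1 = 7.

7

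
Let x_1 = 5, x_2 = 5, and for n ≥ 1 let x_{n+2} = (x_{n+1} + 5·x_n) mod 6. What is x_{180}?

0

Computing terms: x_1 = 5,  x_2 = 5,  x_3 = 0,  x_4 = 1,  x_5 = 1,  x_6 = 0,  x_7 = 5,  x_8 = 5.
The sequence repeats with period 6.
So x_{180} = x_{1 + ((180-1) mod 6)} = x_6 = 0.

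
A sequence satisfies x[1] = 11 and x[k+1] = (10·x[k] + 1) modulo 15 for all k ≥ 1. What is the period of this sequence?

We have x[1] = 11; x[2] = 6; x[3] = 1; x[4] = 11.
Since x[4] = x[1] = 11, the sequence is periodic with period 3.

3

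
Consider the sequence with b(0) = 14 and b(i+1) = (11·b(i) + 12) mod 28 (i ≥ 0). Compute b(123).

14

Listing terms: b(0) = 14,  b(1) = 26,  b(2) = 18,  b(3) = 14.
The sequence repeats with period 3.
(123 - 0) mod 3 = 0, so b(123) = b(0) = 14.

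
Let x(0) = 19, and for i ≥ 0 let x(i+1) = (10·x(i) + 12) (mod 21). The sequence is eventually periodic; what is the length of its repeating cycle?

x(0) = 19, x(1) = 13, x(2) = 16, x(3) = 4, x(4) = 10, x(5) = 7, x(6) = 19.
Since x(6) = x(0) = 19, the sequence is periodic with period 6.

6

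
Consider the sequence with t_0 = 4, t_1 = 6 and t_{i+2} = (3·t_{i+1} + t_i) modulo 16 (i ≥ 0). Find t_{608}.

We have t_0 = 4; t_1 = 6; t_2 = 6; t_3 = 8; t_4 = 14; t_5 = 2; t_6 = 4; t_7 = 14; t_8 = 14; t_9 = 8; t_{10} = 6; t_{11} = 10; t_{12} = 4; t_{13} = 6.
The sequence repeats with period 12.
So t_{608} = t_{0 + ((608-0) mod 12)} = t_8 = 14.

14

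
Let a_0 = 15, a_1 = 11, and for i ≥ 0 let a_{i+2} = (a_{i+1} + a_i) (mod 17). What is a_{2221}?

Computing terms: a_0 = 15,  a_1 = 11,  a_2 = 9,  a_3 = 3,  a_4 = 12,  a_5 = 15,  a_6 = 10,  a_7 = 8,  a_8 = 1,  a_9 = 9,  a_{10} = 10,  a_{11} = 2,  a_{12} = 12,  a_{13} = 14,  a_{14} = 9,  a_{15} = 6,  a_{16} = 15,  a_{17} = 4,  a_{18} = 2,  a_{19} = 6,  a_{20} = 8,  a_{21} = 14,  a_{22} = 5,  a_{23} = 2,  a_{24} = 7,  a_{25} = 9,  a_{26} = 16,  a_{27} = 8,  a_{28} = 7,  a_{29} = 15,  a_{30} = 5,  a_{31} = 3,  a_{32} = 8,  a_{33} = 11,  a_{34} = 2,  a_{35} = 13,  a_{36} = 15,  a_{37} = 11.
The sequence repeats with period 36.
So a_{2221} = a_{0 + ((2221-0) mod 36)} = a_{25} = 9.

9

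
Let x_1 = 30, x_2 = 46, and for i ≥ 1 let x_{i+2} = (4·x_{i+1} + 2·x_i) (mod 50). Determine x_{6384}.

Computing terms: x_1 = 30, x_2 = 46, x_3 = 44, x_4 = 18, x_5 = 10, x_6 = 26, x_7 = 24, x_8 = 48, x_9 = 40, x_{10} = 6, x_{11} = 4, x_{12} = 28, x_{13} = 20, x_{14} = 36, x_{15} = 34, x_{16} = 8, x_{17} = 0, x_{18} = 16, x_{19} = 14, x_{20} = 38, x_{21} = 30, x_{22} = 46.
Since (x_{21}, x_{22}) = (x_1, x_2) = (30, 46) (two consecutive terms determine the rest), the sequence is periodic with period 20.
So x_{6384} = x_{1 + ((6384-1) mod 20)} = x_4 = 18.

18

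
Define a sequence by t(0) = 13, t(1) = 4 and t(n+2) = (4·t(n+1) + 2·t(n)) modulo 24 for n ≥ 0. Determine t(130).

8

We have t(0) = 13, t(1) = 4, t(2) = 18, t(3) = 8, t(4) = 20, t(5) = 0, t(6) = 16, t(7) = 16, t(8) = 0, t(9) = 8, t(10) = 8, t(11) = 0, t(12) = 16.
Since (t(11), t(12)) = (t(5), t(6)) = (0, 16) (two consecutive terms determine the rest), the sequence is eventually periodic: after a pre-period of length 5 it cycles with period 6.
For n ≥ 5, t(n) depends only on (n - 5) mod 6. (130 - 5) mod 6 = 5, so t(130) = t(10) = 8.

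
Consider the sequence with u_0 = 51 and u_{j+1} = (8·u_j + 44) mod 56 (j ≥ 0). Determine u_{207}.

52

We have u_0 = 51, u_1 = 4, u_2 = 20, u_3 = 36, u_4 = 52, u_5 = 12, u_6 = 28, u_7 = 44, u_8 = 4.
Since u_8 = u_1 = 4, the sequence is eventually periodic: after a pre-period of length 1 it cycles with period 7.
For j ≥ 1, u_j depends only on (j - 1) mod 7. (207 - 1) mod 7 = 3, so u_{207} = u_4 = 52.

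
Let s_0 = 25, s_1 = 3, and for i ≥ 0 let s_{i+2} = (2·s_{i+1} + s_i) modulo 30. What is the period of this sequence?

Listing terms: s_0 = 25, s_1 = 3, s_2 = 1, s_3 = 5, s_4 = 11, s_5 = 27, s_6 = 5, s_7 = 7, s_8 = 19, s_9 = 15, s_{10} = 19, s_{11} = 23, s_{12} = 5, s_{13} = 3, s_{14} = 11, s_{15} = 25, s_{16} = 1, s_{17} = 27, s_{18} = 25, s_{19} = 17, s_{20} = 29, s_{21} = 15, s_{22} = 29, s_{23} = 13, s_{24} = 25, s_{25} = 3.
The sequence repeats with period 24.

24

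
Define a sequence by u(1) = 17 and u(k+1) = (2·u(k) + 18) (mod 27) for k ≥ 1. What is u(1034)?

7

Computing terms: u(1) = 17, u(2) = 25, u(3) = 14, u(4) = 19, u(5) = 2, u(6) = 22, u(7) = 8, u(8) = 7, u(9) = 5, u(10) = 1, u(11) = 20, u(12) = 4, u(13) = 26, u(14) = 16, u(15) = 23, u(16) = 10, u(17) = 11, u(18) = 13, u(19) = 17.
The sequence repeats with period 18.
(1034 - 1) mod 18 = 7, so u(1034) = u(8) = 7.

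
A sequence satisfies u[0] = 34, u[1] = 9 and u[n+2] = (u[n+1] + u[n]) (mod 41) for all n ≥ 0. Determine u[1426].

4

We have u[0] = 34,  u[1] = 9,  u[2] = 2,  u[3] = 11,  u[4] = 13,  u[5] = 24,  u[6] = 37,  u[7] = 20,  u[8] = 16,  u[9] = 36,  u[10] = 11,  u[11] = 6,  u[12] = 17,  u[13] = 23,  u[14] = 40,  u[15] = 22,  u[16] = 21,  u[17] = 2,  u[18] = 23,  u[19] = 25,  u[20] = 7,  u[21] = 32,  u[22] = 39,  u[23] = 30,  u[24] = 28,  u[25] = 17,  u[26] = 4,  u[27] = 21,  u[28] = 25,  u[29] = 5,  u[30] = 30,  u[31] = 35,  u[32] = 24,  u[33] = 18,  u[34] = 1,  u[35] = 19,  u[36] = 20,  u[37] = 39,  u[38] = 18,  u[39] = 16,  u[40] = 34,  u[41] = 9.
Since (u[40], u[41]) = (u[0], u[1]) = (34, 9) (two consecutive terms determine the rest), the sequence is periodic with period 40.
(1426 - 0) mod 40 = 26, so u[1426] = u[26] = 4.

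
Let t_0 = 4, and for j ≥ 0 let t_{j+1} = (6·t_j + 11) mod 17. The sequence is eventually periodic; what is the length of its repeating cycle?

16

Computing terms: t_0 = 4, t_1 = 1, t_2 = 0, t_3 = 11, t_4 = 9, t_5 = 14, t_6 = 10, t_7 = 3, t_8 = 12, t_9 = 15, t_{10} = 16, t_{11} = 5, t_{12} = 7, t_{13} = 2, t_{14} = 6, t_{15} = 13, t_{16} = 4.
The sequence repeats with period 16.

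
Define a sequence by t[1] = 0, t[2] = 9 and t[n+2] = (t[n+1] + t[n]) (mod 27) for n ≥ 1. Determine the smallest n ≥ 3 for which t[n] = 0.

5

t[1] = 0; t[2] = 9; t[3] = 9; t[4] = 18; t[5] = 0; t[6] = 18; t[7] = 18; t[8] = 9; t[9] = 0; t[10] = 9.
The sequence repeats with period 8.
The value 0 first appears (with n ≥ 3) at t[5].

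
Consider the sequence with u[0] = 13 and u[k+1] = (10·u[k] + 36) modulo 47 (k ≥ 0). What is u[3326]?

Listing terms: u[0] = 13; u[1] = 25; u[2] = 4; u[3] = 29; u[4] = 44; u[5] = 6; u[6] = 2; u[7] = 9; u[8] = 32; u[9] = 27; u[10] = 24; u[11] = 41; u[12] = 23; u[13] = 31; u[14] = 17; u[15] = 18; u[16] = 28; u[17] = 34; u[18] = 0; u[19] = 36; u[20] = 20; u[21] = 1; u[22] = 46; u[23] = 26; u[24] = 14; u[25] = 35; u[26] = 10; u[27] = 42; u[28] = 33; u[29] = 37; u[30] = 30; u[31] = 7; u[32] = 12; u[33] = 15; u[34] = 45; u[35] = 16; u[36] = 8; u[37] = 22; u[38] = 21; u[39] = 11; u[40] = 5; u[41] = 39; u[42] = 3; u[43] = 19; u[44] = 38; u[45] = 40; u[46] = 13.
Since u[46] = u[0] = 13, the sequence is periodic with period 46.
(3326 - 0) mod 46 = 14, so u[3326] = u[14] = 17.

17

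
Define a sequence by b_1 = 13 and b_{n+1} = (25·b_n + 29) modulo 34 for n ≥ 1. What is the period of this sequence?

8

Listing terms: b_1 = 13; b_2 = 14; b_3 = 5; b_4 = 18; b_5 = 3; b_6 = 2; b_7 = 11; b_8 = 32; b_9 = 13.
Since b_9 = b_1 = 13, the sequence is periodic with period 8.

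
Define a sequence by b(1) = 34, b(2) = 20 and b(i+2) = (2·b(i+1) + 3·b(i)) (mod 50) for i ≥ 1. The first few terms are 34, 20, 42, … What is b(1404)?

44

b(1) = 34; b(2) = 20; b(3) = 42; b(4) = 44; b(5) = 14; b(6) = 10; b(7) = 12; b(8) = 4; b(9) = 44; b(10) = 0; b(11) = 32; b(12) = 14; b(13) = 24; b(14) = 40; b(15) = 2; b(16) = 24; b(17) = 4; b(18) = 30; b(19) = 22; b(20) = 34; b(21) = 34; b(22) = 20.
Since (b(21), b(22)) = (b(1), b(2)) = (34, 20) (two consecutive terms determine the rest), the sequence is periodic with period 20.
(1404 - 1) mod 20 = 3, so b(1404) = b(4) = 44.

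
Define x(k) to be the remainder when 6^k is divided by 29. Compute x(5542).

25

Listing terms: x(1) = 6,  x(2) = 7,  x(3) = 13,  x(4) = 20,  x(5) = 4,  x(6) = 24,  x(7) = 28,  x(8) = 23,  x(9) = 22,  x(10) = 16,  x(11) = 9,  x(12) = 25,  x(13) = 5,  x(14) = 1,  x(15) = 6.
Since x(15) = x(1) = 6, the sequence is periodic with period 14.
(5542 - 1) mod 14 = 11, so x(5542) = x(12) = 25.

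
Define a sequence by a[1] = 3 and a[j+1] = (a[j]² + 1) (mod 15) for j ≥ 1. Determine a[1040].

5

Listing terms: a[1] = 3; a[2] = 10; a[3] = 11; a[4] = 2; a[5] = 5; a[6] = 11.
Since a[6] = a[3] = 11, the sequence is eventually periodic: after a pre-period of length 2 it cycles with period 3.
For j ≥ 3, a[j] depends only on (j - 3) mod 3. (1040 - 3) mod 3 = 2, so a[1040] = a[5] = 5.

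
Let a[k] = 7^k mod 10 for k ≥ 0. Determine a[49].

Computing terms: a[0] = 1, a[1] = 7, a[2] = 9, a[3] = 3, a[4] = 1.
Since a[4] = a[0] = 1, the sequence is periodic with period 4.
So a[49] = a[0 + ((49-0) mod 4)] = a[1] = 7.

7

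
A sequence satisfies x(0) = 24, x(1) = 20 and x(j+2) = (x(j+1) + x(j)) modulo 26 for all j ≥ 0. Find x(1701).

16

We have x(0) = 24,  x(1) = 20,  x(2) = 18,  x(3) = 12,  x(4) = 4,  x(5) = 16,  x(6) = 20,  x(7) = 10,  x(8) = 4,  x(9) = 14,  x(10) = 18,  x(11) = 6,  x(12) = 24,  x(13) = 4,  x(14) = 2,  x(15) = 6,  x(16) = 8,  x(17) = 14,  x(18) = 22,  x(19) = 10,  x(20) = 6,  x(21) = 16,  x(22) = 22,  x(23) = 12,  x(24) = 8,  x(25) = 20,  x(26) = 2,  x(27) = 22,  x(28) = 24,  x(29) = 20.
Since (x(28), x(29)) = (x(0), x(1)) = (24, 20) (two consecutive terms determine the rest), the sequence is periodic with period 28.
(1701 - 0) mod 28 = 21, so x(1701) = x(21) = 16.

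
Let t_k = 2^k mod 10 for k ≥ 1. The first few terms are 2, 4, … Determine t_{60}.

We have t_1 = 2, t_2 = 4, t_3 = 8, t_4 = 6, t_5 = 2.
The sequence repeats with period 4.
So t_{60} = t_{1 + ((60-1) mod 4)} = t_4 = 6.

6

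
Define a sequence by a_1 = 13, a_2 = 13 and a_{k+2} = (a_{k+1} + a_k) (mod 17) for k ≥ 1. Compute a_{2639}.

1

Computing terms: a_1 = 13; a_2 = 13; a_3 = 9; a_4 = 5; a_5 = 14; a_6 = 2; a_7 = 16; a_8 = 1; a_9 = 0; a_{10} = 1; a_{11} = 1; a_{12} = 2; a_{13} = 3; a_{14} = 5; a_{15} = 8; a_{16} = 13; a_{17} = 4; a_{18} = 0; a_{19} = 4; a_{20} = 4; a_{21} = 8; a_{22} = 12; a_{23} = 3; a_{24} = 15; a_{25} = 1; a_{26} = 16; a_{27} = 0; a_{28} = 16; a_{29} = 16; a_{30} = 15; a_{31} = 14; a_{32} = 12; a_{33} = 9; a_{34} = 4; a_{35} = 13; a_{36} = 0; a_{37} = 13; a_{38} = 13.
The sequence repeats with period 36.
So a_{2639} = a_{1 + ((2639-1) mod 36)} = a_{11} = 1.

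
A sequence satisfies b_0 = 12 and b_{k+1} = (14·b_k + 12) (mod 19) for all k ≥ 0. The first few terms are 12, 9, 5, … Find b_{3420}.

Listing terms: b_0 = 12,  b_1 = 9,  b_2 = 5,  b_3 = 6,  b_4 = 1,  b_5 = 7,  b_6 = 15,  b_7 = 13,  b_8 = 4,  b_9 = 11,  b_{10} = 14,  b_{11} = 18,  b_{12} = 17,  b_{13} = 3,  b_{14} = 16,  b_{15} = 8,  b_{16} = 10,  b_{17} = 0,  b_{18} = 12.
Since b_{18} = b_0 = 12, the sequence is periodic with period 18.
So b_{3420} = b_{0 + ((3420-0) mod 18)} = b_0 = 12.

12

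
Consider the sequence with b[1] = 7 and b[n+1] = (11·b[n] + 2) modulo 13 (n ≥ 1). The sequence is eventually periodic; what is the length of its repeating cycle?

Computing terms: b[1] = 7; b[2] = 1; b[3] = 0; b[4] = 2; b[5] = 11; b[6] = 6; b[7] = 3; b[8] = 9; b[9] = 10; b[10] = 8; b[11] = 12; b[12] = 4; b[13] = 7.
The sequence repeats with period 12.

12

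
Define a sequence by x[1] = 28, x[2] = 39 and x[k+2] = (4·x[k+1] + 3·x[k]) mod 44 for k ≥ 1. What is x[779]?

12

Listing terms: x[1] = 28; x[2] = 39; x[3] = 20; x[4] = 21; x[5] = 12; x[6] = 23; x[7] = 40; x[8] = 9; x[9] = 24; x[10] = 35; x[11] = 36; x[12] = 29; x[13] = 4; x[14] = 15; x[15] = 28; x[16] = 25; x[17] = 8; x[18] = 19; x[19] = 12; x[20] = 17; x[21] = 16; x[22] = 27; x[23] = 24; x[24] = 1; x[25] = 32; x[26] = 43; x[27] = 4; x[28] = 13; x[29] = 20; x[30] = 31; x[31] = 8; x[32] = 37; x[33] = 40; x[34] = 7; x[35] = 16; x[36] = 41; x[37] = 36; x[38] = 3; x[39] = 32; x[40] = 5; x[41] = 28; x[42] = 39.
Since (x[41], x[42]) = (x[1], x[2]) = (28, 39) (two consecutive terms determine the rest), the sequence is periodic with period 40.
So x[779] = x[1 + ((779-1) mod 40)] = x[19] = 12.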